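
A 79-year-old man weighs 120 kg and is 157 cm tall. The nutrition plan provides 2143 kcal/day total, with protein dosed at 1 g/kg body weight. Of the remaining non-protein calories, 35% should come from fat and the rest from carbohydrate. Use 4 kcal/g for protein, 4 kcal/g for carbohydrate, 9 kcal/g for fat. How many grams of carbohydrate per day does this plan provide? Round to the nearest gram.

270 g/day

Protein = 1 × 120 = 120 g → 120 × 4 = 480 kcal.
Non-protein calories = 2143 − 480 = 1663 kcal.
Fat: 35% × 1663 = 582.05 kcal; carbohydrate: 1080.95 kcal.
Carbohydrate: 1080.95 kcal ÷ 4 kcal/g = 270.2375 g.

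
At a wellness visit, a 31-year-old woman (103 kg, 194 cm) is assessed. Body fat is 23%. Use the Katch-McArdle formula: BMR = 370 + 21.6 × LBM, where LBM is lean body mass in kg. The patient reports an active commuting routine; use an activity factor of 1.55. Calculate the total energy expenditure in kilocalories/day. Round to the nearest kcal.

3229 kilocalories/day

LBM = 103 × (1 − 0.23) = 79.31 kg. Katch-McArdle: BMR = 370 + 21.6 × 79.31 = 2083.096 kcal/day.
TEE = BMR × activity factor = 2083.096 × 1.55 = 3228.7988 kcal/day.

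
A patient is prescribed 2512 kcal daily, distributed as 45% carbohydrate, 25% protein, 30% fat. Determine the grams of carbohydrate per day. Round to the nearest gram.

283 g/day

Carbohydrate energy = 45% × 2512 = 1130.4 kcal.
At 4 kcal/g: 1130.4 ÷ 4 = 282.6 g.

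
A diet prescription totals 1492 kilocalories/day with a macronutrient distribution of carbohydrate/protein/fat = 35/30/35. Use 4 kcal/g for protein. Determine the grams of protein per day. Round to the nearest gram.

Protein energy = 30% × 1492 = 447.6 kcal.
At 4 kcal/g: 447.6 ÷ 4 = 111.9 g.

112 g/day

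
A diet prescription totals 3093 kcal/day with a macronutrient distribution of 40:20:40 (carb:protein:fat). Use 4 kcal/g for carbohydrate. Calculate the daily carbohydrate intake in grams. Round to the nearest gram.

309 g/day

Carbohydrate energy = 40% × 3093 = 1237.2 kcal.
At 4 kcal/g: 1237.2 ÷ 4 = 309.3 g.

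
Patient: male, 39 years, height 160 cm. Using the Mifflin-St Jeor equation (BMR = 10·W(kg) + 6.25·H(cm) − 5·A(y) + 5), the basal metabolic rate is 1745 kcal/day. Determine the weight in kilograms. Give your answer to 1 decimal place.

93.5 kg

1745 = 10·W + 6.25(160) − 5(39) + 5
10·W = 1745 − 810 = 935, so W = 93.5 kg.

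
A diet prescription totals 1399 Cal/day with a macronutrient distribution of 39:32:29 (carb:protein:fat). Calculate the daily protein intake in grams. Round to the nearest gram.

Protein energy = 32% × 1399 = 447.68 kcal.
At 4 kcal/g: 447.68 ÷ 4 = 111.92 g.

112 g/day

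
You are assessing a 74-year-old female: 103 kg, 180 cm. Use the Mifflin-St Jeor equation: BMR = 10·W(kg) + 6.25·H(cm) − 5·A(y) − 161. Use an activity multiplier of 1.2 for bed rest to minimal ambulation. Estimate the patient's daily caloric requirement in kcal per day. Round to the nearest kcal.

1949 kcal per day

Mifflin-St Jeor (female): BMR = 10(103) + 6.25(180) − 5(74) − 161 = 1030 + 1125 − 370 − 161 = 1624 kcal/day.
TEE = BMR × activity factor = 1624 × 1.2 = 1948.8 kcal/day.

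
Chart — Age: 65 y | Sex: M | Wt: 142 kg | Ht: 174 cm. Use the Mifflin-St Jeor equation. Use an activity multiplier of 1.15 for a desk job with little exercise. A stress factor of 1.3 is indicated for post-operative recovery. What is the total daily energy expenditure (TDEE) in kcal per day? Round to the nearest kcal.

3270 kcal per day

Mifflin-St Jeor (male): BMR = 10(142) + 6.25(174) − 5(65) + 5 = 1420 + 1087.5 − 325 + 5 = 2187.5 kcal/day.
TEE = BMR × activity factor = 2187.5 × 1.15 = 2515.625 kcal/day.
Apply stress factor: 2515.625 × 1.3 = 3270.3125 kcal/day.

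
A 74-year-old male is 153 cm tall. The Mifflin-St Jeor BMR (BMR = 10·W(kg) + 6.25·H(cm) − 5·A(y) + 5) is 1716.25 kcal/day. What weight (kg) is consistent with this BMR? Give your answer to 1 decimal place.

112.5 kg

1716.25 = 10·W + 6.25(153) − 5(74) + 5
10·W = 1716.25 − 591.25 = 1125, so W = 112.5 kg.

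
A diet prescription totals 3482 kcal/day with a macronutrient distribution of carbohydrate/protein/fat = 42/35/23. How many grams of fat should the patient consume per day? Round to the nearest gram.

Fat energy = 23% × 3482 = 800.86 kcal.
At 9 kcal/g: 800.86 ÷ 9 = 88.9844 g.

89 g/day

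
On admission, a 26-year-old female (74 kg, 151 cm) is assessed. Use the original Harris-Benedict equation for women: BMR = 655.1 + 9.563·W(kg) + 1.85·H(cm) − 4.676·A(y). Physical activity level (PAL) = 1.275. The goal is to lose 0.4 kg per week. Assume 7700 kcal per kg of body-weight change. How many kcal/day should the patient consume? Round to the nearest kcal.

1499 kcal/day

Harris-Benedict: BMR = 655.1 + 9.563(74) + 1.85(151) − 4.676(26) = 1520.536 kcal/day.
TEE = 1520.536 × 1.275 = 1938.6834 kcal/day.
Required daily deficit = 0.4 × 7700 ÷ 7 = 440 kcal/day.
Target intake = 1938.6834 − 440 = 1498.6834 kcal/day.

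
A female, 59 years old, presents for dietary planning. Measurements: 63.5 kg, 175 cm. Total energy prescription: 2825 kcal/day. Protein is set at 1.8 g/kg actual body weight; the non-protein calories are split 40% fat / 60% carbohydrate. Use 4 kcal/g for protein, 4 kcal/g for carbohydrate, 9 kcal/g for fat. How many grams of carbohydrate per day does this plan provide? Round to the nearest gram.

Protein = 1.8 × 63.5 = 114.3 g → 114.3 × 4 = 457.2 kcal.
Non-protein calories = 2825 − 457.2 = 2367.8 kcal.
Fat: 40% × 2367.8 = 947.12 kcal; carbohydrate: 1420.68 kcal.
Carbohydrate: 1420.68 kcal ÷ 4 kcal/g = 355.17 g.

355 g/day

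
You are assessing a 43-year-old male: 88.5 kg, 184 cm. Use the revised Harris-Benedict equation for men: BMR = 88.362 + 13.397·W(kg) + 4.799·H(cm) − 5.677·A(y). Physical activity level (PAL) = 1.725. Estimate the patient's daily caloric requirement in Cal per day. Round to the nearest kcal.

3300 Cal per day

Harris-Benedict: BMR = 88.362 + 13.397(88.5) + 4.799(184) − 5.677(43) = 1912.9015 kcal/day.
TEE = BMR × activity factor = 1912.9015 × 1.725 = 3299.7551 kcal/day.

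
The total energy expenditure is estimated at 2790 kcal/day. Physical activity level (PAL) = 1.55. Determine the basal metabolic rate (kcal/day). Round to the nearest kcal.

1800 kcal/day

BMR = TEE ÷ activity factor = 2790 ÷ 1.55 = 1800 kcal/day.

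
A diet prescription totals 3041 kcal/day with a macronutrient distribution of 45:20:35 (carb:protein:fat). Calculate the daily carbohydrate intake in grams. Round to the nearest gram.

342 g/day

Carbohydrate energy = 45% × 3041 = 1368.45 kcal.
At 4 kcal/g: 1368.45 ÷ 4 = 342.1125 g.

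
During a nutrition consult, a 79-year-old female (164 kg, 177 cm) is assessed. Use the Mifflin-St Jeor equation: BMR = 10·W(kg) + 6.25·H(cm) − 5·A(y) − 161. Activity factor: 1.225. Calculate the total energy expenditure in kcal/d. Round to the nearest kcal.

2683 kcal/d

Mifflin-St Jeor (female): BMR = 10(164) + 6.25(177) − 5(79) − 161 = 1640 + 1106.25 − 395 − 161 = 2190.25 kcal/day.
TEE = BMR × activity factor = 2190.25 × 1.225 = 2683.0563 kcal/day.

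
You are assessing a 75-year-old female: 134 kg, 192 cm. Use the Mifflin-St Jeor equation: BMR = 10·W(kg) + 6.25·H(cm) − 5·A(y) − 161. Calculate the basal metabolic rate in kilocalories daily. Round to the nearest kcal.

Mifflin-St Jeor (female): BMR = 10(134) + 6.25(192) − 5(75) − 161 = 1340 + 1200 − 375 − 161 = 2004 kcal/day.

2004 kilocalories daily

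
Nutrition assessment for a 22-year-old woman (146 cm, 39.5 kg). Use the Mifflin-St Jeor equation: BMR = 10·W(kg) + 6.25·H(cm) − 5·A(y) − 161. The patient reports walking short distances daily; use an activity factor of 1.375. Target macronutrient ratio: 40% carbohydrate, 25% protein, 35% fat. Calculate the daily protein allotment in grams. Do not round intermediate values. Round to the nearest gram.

Mifflin-St Jeor (female): BMR = 10(39.5) + 6.25(146) − 5(22) − 161 = 395 + 912.5 − 110 − 161 = 1036.5 kcal/day.
TEE = 1036.5 × 1.375 = 1425.1875 kcal/day.
Protein energy = 25% × 1425.1875 = 356.2969 kcal.
Protein = 356.2969 ÷ 4 kcal/g = 89.0742 g.

89 g/day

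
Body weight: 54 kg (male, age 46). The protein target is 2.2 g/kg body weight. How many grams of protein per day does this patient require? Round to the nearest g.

Protein = 2.2 g/kg × 54 kg = 118.8 g/day.

119 g/day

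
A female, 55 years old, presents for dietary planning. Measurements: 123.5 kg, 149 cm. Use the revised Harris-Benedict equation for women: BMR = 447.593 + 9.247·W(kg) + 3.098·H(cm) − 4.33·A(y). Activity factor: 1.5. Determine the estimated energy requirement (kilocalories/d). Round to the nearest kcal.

2720 kilocalories/d

Harris-Benedict: BMR = 447.593 + 9.247(123.5) + 3.098(149) − 4.33(55) = 1813.0495 kcal/day.
TEE = BMR × activity factor = 1813.0495 × 1.5 = 2719.5743 kcal/day.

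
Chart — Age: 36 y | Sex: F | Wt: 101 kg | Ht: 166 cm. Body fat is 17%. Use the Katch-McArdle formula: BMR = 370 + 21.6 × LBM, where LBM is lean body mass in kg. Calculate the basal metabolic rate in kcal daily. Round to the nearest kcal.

2181 kcal daily

LBM = 101 × (1 − 0.17) = 83.83 kg. Katch-McArdle: BMR = 370 + 21.6 × 83.83 = 2180.728 kcal/day.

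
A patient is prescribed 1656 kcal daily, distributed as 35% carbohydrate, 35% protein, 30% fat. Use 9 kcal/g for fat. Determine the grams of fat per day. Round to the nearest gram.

Fat energy = 30% × 1656 = 496.8 kcal.
At 9 kcal/g: 496.8 ÷ 9 = 55.2 g.

55 g/day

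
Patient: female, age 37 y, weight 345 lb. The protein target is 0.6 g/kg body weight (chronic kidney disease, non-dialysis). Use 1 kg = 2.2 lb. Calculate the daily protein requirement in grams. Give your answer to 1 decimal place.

Weight in kg = 345 ÷ 2.2 = 156.8182 kg.
Protein = 0.6 g/kg × 156.8182 kg = 94.0909 g/day.

94.1 g/day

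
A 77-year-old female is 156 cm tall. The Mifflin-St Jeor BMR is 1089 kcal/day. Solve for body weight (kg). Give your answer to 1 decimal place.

1089 = 10·W + 6.25(156) − 5(77) − 161
10·W = 1089 − 429 = 660, so W = 66 kg.

66.0 kg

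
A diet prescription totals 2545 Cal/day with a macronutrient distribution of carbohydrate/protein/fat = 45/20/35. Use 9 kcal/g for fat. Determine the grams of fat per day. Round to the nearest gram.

Fat energy = 35% × 2545 = 890.75 kcal.
At 9 kcal/g: 890.75 ÷ 9 = 98.9722 g.

99 g/day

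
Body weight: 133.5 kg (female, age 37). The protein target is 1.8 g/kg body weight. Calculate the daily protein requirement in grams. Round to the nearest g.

Protein = 1.8 g/kg × 133.5 kg = 240.3 g/day.

240 g/day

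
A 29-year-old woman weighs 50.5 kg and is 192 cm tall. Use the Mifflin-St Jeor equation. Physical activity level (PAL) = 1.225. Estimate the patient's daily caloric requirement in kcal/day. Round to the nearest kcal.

Mifflin-St Jeor (female): BMR = 10(50.5) + 6.25(192) − 5(29) − 161 = 505 + 1200 − 145 − 161 = 1399 kcal/day.
TEE = BMR × activity factor = 1399 × 1.225 = 1713.775 kcal/day.

1714 kcal/day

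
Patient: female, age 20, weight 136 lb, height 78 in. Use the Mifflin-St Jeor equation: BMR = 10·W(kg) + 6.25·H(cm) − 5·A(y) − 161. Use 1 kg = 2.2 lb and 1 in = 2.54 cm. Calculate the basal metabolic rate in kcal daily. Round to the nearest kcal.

1595 kcal daily

Convert to metric: weight = 136 ÷ 2.2 = 61.8182 kg; height = 78 × 2.54 = 198.12 cm.
Mifflin-St Jeor (female): BMR = 10(61.8182) + 6.25(198.12) − 5(20) − 161 = 618.1818 + 1238.25 − 100 − 161 = 1595.4318 kcal/day.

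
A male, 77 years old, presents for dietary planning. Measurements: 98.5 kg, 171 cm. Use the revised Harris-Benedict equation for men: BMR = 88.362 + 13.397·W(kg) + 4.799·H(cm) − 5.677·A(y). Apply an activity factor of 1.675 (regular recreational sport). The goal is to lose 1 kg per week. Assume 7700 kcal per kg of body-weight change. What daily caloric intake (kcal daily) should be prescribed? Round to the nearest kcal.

Harris-Benedict: BMR = 88.362 + 13.397(98.5) + 4.799(171) − 5.677(77) = 1791.4665 kcal/day.
TEE = 1791.4665 × 1.675 = 3000.7064 kcal/day.
Required daily deficit = 1 × 7700 ÷ 7 = 1100 kcal/day.
Target intake = 3000.7064 − 1100 = 1900.7064 kcal/day.

1901 kcal daily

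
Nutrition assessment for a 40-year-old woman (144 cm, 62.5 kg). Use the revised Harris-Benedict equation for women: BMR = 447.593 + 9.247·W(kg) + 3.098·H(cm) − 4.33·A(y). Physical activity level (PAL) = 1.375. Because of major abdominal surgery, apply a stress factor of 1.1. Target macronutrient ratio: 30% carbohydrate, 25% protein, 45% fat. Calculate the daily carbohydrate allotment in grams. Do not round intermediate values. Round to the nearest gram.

147 g/day

Harris-Benedict: BMR = 447.593 + 9.247(62.5) + 3.098(144) − 4.33(40) = 1298.4425 kcal/day.
TEE = 1298.4425 × 1.375 = 1785.3584 kcal/day.
With stress factor 1.1: 1785.3584 × 1.1 = 1963.8943 kcal/day.
Carbohydrate energy = 30% × 1963.8943 = 589.1683 kcal.
Carbohydrate = 589.1683 ÷ 4 kcal/g = 147.2921 g.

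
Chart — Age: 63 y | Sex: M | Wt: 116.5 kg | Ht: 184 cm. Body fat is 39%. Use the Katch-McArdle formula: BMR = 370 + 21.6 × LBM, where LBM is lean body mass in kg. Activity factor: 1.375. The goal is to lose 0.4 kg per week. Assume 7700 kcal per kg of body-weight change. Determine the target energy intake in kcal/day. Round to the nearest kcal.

2179 kcal/day

LBM = 116.5 × (1 − 0.39) = 71.065 kg. Katch-McArdle: BMR = 370 + 21.6 × 71.065 = 1905.004 kcal/day.
TEE = 1905.004 × 1.375 = 2619.3805 kcal/day.
Required daily deficit = 0.4 × 7700 ÷ 7 = 440 kcal/day.
Target intake = 2619.3805 − 440 = 2179.3805 kcal/day.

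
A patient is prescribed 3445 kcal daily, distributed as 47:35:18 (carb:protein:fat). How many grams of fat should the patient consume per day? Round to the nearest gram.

69 g/day

Fat energy = 18% × 3445 = 620.1 kcal.
At 9 kcal/g: 620.1 ÷ 9 = 68.9 g.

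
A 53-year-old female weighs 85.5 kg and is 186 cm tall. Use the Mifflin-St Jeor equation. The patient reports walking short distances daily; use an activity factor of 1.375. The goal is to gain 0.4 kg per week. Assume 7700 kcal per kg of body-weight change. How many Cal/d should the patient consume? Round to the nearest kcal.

2628 Cal/d

Mifflin-St Jeor (female): BMR = 10(85.5) + 6.25(186) − 5(53) − 161 = 855 + 1162.5 − 265 − 161 = 1591.5 kcal/day.
TEE = 1591.5 × 1.375 = 2188.3125 kcal/day.
Required daily surplus = 0.4 × 7700 ÷ 7 = 440 kcal/day.
Target intake = 2188.3125 + 440 = 2628.3125 kcal/day.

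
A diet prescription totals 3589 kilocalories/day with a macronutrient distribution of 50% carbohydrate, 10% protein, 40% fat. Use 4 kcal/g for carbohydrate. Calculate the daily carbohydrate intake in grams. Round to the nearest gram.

Carbohydrate energy = 50% × 3589 = 1794.5 kcal.
At 4 kcal/g: 1794.5 ÷ 4 = 448.625 g.

449 g/day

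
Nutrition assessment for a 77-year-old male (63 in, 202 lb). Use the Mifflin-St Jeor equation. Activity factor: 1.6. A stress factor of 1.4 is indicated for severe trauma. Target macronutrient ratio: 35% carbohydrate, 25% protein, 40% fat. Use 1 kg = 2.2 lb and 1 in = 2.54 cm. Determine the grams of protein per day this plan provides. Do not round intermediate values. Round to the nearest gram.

215 g/day

Convert to metric: weight = 202 ÷ 2.2 = 91.8182 kg; height = 63 × 2.54 = 160.02 cm.
Mifflin-St Jeor (male): BMR = 10(91.8182) + 6.25(160.02) − 5(77) + 5 = 918.1818 + 1000.125 − 385 + 5 = 1538.3068 kcal/day.
TEE = 1538.3068 × 1.6 = 2461.2909 kcal/day.
With stress factor 1.4: 2461.2909 × 1.4 = 3445.8073 kcal/day.
Protein energy = 25% × 3445.8073 = 861.4518 kcal.
Protein = 861.4518 ÷ 4 kcal/g = 215.363 g.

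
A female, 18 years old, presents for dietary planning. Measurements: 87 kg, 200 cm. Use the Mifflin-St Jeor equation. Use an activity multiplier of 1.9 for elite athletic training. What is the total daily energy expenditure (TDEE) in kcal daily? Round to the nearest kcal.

3551 kcal daily

Mifflin-St Jeor (female): BMR = 10(87) + 6.25(200) − 5(18) − 161 = 870 + 1250 − 90 − 161 = 1869 kcal/day.
TEE = BMR × activity factor = 1869 × 1.9 = 3551.1 kcal/day.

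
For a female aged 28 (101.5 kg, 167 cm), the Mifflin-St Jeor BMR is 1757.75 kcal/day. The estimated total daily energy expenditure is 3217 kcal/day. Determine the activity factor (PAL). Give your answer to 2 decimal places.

Activity factor = TEE ÷ BMR = 3217 ÷ 1757.75 = 1.83.

1.83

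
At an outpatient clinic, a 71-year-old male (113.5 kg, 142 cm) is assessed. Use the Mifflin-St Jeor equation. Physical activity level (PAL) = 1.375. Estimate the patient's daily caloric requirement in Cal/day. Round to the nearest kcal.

2300 Cal/day

Mifflin-St Jeor (male): BMR = 10(113.5) + 6.25(142) − 5(71) + 5 = 1135 + 887.5 − 355 + 5 = 1672.5 kcal/day.
TEE = BMR × activity factor = 1672.5 × 1.375 = 2299.6875 kcal/day.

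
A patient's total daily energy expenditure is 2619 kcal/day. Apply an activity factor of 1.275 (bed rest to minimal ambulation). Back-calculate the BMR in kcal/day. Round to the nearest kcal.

2054 kcal/day

BMR = TEE ÷ activity factor = 2619 ÷ 1.275 = 2054.1176 kcal/day.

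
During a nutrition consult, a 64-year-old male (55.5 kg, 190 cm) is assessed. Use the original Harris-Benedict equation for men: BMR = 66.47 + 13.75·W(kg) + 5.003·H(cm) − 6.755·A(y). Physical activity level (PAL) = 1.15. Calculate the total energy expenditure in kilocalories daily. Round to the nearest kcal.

1550 kilocalories daily

Harris-Benedict: BMR = 66.47 + 13.75(55.5) + 5.003(190) − 6.755(64) = 1347.845 kcal/day.
TEE = BMR × activity factor = 1347.845 × 1.15 = 1550.0218 kcal/day.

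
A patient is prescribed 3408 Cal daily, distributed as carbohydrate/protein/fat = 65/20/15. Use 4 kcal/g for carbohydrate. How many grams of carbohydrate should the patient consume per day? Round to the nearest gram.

Carbohydrate energy = 65% × 3408 = 2215.2 kcal.
At 4 kcal/g: 2215.2 ÷ 4 = 553.8 g.

554 g/day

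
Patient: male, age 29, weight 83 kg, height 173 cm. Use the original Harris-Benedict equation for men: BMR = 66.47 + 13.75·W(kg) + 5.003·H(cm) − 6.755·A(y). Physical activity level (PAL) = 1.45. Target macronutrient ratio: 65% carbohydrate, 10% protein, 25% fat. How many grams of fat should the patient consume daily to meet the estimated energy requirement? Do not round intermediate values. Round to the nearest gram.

Harris-Benedict: BMR = 66.47 + 13.75(83) + 5.003(173) − 6.755(29) = 1877.344 kcal/day.
TEE = 1877.344 × 1.45 = 2722.1488 kcal/day.
Fat energy = 25% × 2722.1488 = 680.5372 kcal.
Fat = 680.5372 ÷ 9 kcal/g = 75.6152 g.

76 g/day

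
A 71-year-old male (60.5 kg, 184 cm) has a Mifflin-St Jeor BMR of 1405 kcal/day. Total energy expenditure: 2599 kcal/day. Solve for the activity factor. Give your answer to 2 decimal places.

1.85

Activity factor = TEE ÷ BMR = 2599 ÷ 1405 = 1.85.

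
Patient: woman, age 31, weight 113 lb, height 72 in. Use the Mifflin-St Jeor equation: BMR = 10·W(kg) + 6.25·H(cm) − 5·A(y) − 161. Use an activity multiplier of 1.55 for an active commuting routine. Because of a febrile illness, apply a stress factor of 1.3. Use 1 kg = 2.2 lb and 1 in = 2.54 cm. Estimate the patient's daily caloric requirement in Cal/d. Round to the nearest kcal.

2701 Cal/d

Convert to metric: weight = 113 ÷ 2.2 = 51.3636 kg; height = 72 × 2.54 = 182.88 cm.
Mifflin-St Jeor (female): BMR = 10(51.3636) + 6.25(182.88) − 5(31) − 161 = 513.6364 + 1143 − 155 − 161 = 1340.6364 kcal/day.
TEE = BMR × activity factor = 1340.6364 × 1.55 = 2077.9864 kcal/day.
Apply stress factor: 2077.9864 × 1.3 = 2701.3823 kcal/day.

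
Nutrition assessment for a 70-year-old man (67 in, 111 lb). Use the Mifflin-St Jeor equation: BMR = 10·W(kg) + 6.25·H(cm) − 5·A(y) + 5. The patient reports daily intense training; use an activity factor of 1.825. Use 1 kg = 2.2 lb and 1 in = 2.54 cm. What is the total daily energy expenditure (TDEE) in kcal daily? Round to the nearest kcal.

2232 kcal daily

Convert to metric: weight = 111 ÷ 2.2 = 50.4545 kg; height = 67 × 2.54 = 170.18 cm.
Mifflin-St Jeor (male): BMR = 10(50.4545) + 6.25(170.18) − 5(70) + 5 = 504.5455 + 1063.625 − 350 + 5 = 1223.1705 kcal/day.
TEE = BMR × activity factor = 1223.1705 × 1.825 = 2232.2861 kcal/day.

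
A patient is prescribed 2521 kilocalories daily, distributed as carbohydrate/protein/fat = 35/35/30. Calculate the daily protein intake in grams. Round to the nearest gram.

221 g/day

Protein energy = 35% × 2521 = 882.35 kcal.
At 4 kcal/g: 882.35 ÷ 4 = 220.5875 g.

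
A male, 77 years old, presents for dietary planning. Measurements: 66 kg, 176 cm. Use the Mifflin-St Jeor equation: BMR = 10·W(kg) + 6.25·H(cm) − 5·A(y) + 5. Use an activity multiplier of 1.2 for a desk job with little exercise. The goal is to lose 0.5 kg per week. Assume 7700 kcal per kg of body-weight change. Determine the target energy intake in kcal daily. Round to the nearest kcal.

Mifflin-St Jeor (male): BMR = 10(66) + 6.25(176) − 5(77) + 5 = 660 + 1100 − 385 + 5 = 1380 kcal/day.
TEE = 1380 × 1.2 = 1656 kcal/day.
Required daily deficit = 0.5 × 7700 ÷ 7 = 550 kcal/day.
Target intake = 1656 − 550 = 1106 kcal/day.

1106 kcal daily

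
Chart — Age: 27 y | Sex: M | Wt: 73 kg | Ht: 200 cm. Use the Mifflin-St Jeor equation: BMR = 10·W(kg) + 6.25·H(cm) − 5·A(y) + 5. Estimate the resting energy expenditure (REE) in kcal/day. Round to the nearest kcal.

1850 kcal/day

Mifflin-St Jeor (male): BMR = 10(73) + 6.25(200) − 5(27) + 5 = 730 + 1250 − 135 + 5 = 1850 kcal/day.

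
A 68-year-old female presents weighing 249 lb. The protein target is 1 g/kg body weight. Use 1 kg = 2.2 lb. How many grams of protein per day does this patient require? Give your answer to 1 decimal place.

Weight in kg = 249 ÷ 2.2 = 113.1818 kg.
Protein = 1 g/kg × 113.1818 kg = 113.1818 g/day.

113.2 g/day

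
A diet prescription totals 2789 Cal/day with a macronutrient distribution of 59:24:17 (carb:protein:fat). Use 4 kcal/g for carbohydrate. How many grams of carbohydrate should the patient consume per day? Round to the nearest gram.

411 g/day

Carbohydrate energy = 59% × 2789 = 1645.51 kcal.
At 4 kcal/g: 1645.51 ÷ 4 = 411.3775 g.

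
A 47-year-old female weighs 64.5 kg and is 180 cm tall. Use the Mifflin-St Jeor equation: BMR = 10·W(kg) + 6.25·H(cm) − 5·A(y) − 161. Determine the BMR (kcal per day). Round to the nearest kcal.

1374 kcal per day

Mifflin-St Jeor (female): BMR = 10(64.5) + 6.25(180) − 5(47) − 161 = 645 + 1125 − 235 − 161 = 1374 kcal/day.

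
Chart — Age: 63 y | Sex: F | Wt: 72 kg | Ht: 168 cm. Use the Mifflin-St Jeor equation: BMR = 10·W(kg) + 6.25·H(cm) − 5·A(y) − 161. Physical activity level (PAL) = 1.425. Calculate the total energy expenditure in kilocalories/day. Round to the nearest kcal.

1844 kilocalories/day

Mifflin-St Jeor (female): BMR = 10(72) + 6.25(168) − 5(63) − 161 = 720 + 1050 − 315 − 161 = 1294 kcal/day.
TEE = BMR × activity factor = 1294 × 1.425 = 1843.95 kcal/day.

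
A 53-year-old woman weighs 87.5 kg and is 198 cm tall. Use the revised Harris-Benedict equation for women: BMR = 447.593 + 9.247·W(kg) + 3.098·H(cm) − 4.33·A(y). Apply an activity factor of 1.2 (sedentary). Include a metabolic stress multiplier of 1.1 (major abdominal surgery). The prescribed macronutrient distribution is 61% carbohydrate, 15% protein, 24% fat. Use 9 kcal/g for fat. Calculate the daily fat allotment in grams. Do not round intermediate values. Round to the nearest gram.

Harris-Benedict: BMR = 447.593 + 9.247(87.5) + 3.098(198) − 4.33(53) = 1640.6195 kcal/day.
TEE = 1640.6195 × 1.2 = 1968.7434 kcal/day.
With stress factor 1.1: 1968.7434 × 1.1 = 2165.6177 kcal/day.
Fat energy = 24% × 2165.6177 = 519.7483 kcal.
Fat = 519.7483 ÷ 9 kcal/g = 57.7498 g.

58 g/day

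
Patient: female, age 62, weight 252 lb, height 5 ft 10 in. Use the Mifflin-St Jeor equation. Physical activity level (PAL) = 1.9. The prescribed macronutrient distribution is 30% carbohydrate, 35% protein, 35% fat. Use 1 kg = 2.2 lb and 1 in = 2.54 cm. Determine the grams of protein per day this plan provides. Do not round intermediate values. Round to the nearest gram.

Convert to metric: weight = 252 ÷ 2.2 = 114.5455 kg; height = (5×12 + 10) × 2.54 = 70 × 2.54 = 177.8 cm.
Mifflin-St Jeor (female): BMR = 10(114.5455) + 6.25(177.8) − 5(62) − 161 = 1145.4545 + 1111.25 − 310 − 161 = 1785.7045 kcal/day.
TEE = 1785.7045 × 1.9 = 3392.8386 kcal/day.
Protein energy = 35% × 3392.8386 = 1187.4935 kcal.
Protein = 1187.4935 ÷ 4 kcal/g = 296.8734 g.

297 g/day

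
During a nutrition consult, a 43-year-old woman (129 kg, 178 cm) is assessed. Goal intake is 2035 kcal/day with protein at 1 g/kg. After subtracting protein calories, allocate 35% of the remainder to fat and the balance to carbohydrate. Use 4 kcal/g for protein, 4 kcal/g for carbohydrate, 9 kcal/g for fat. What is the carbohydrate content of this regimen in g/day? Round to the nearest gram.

Protein = 1 × 129 = 129 g → 129 × 4 = 516 kcal.
Non-protein calories = 2035 − 516 = 1519 kcal.
Fat: 35% × 1519 = 531.65 kcal; carbohydrate: 987.35 kcal.
Carbohydrate: 987.35 kcal ÷ 4 kcal/g = 246.8375 g.

247 g/day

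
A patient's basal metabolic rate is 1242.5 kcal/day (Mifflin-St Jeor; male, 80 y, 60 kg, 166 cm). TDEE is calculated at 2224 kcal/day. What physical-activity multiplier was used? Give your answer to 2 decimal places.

Activity factor = TEE ÷ BMR = 2224 ÷ 1242.5 = 1.79.

1.79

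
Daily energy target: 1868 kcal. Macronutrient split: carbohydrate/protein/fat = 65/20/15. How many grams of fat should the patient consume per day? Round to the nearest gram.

31 g/day

Fat energy = 15% × 1868 = 280.2 kcal.
At 9 kcal/g: 280.2 ÷ 9 = 31.1333 g.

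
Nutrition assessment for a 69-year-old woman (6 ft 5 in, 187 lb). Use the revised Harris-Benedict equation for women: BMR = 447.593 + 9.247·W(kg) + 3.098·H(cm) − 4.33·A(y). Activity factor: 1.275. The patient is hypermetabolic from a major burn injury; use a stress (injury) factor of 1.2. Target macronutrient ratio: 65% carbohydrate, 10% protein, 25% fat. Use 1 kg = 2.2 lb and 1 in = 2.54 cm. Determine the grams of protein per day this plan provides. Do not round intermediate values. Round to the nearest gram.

Convert to metric: weight = 187 ÷ 2.2 = 85 kg; height = (6×12 + 5) × 2.54 = 77 × 2.54 = 195.58 cm.
Harris-Benedict: BMR = 447.593 + 9.247(85) + 3.098(195.58) − 4.33(69) = 1540.7248 kcal/day.
TEE = 1540.7248 × 1.275 = 1964.4242 kcal/day.
With stress factor 1.2: 1964.4242 × 1.2 = 2357.309 kcal/day.
Protein energy = 10% × 2357.309 = 235.7309 kcal.
Protein = 235.7309 ÷ 4 kcal/g = 58.9327 g.

59 g/day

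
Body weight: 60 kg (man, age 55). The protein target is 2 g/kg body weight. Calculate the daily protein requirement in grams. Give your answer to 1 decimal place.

Protein = 2 g/kg × 60 kg = 120 g/day.

120.0 g/day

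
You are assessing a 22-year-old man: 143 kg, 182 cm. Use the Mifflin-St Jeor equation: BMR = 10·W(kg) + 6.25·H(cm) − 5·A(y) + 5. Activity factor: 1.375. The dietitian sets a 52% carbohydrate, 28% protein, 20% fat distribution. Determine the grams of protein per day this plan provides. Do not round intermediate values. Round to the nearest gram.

237 g/day

Mifflin-St Jeor (male): BMR = 10(143) + 6.25(182) − 5(22) + 5 = 1430 + 1137.5 − 110 + 5 = 2462.5 kcal/day.
TEE = 2462.5 × 1.375 = 3385.9375 kcal/day.
Protein energy = 28% × 3385.9375 = 948.0625 kcal.
Protein = 948.0625 ÷ 4 kcal/g = 237.0156 g.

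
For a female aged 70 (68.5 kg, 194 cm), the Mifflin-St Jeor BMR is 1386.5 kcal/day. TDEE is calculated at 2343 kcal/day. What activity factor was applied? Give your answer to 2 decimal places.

1.69

Activity factor = TEE ÷ BMR = 2343 ÷ 1386.5 = 1.69.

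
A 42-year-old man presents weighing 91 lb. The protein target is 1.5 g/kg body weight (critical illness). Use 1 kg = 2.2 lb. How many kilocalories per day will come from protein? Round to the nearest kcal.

Weight in kg = 91 ÷ 2.2 = 41.3636 kg.
Protein = 1.5 g/kg × 41.3636 kg = 62.0455 g/day.
Protein energy = 62.0455 g × 4 kcal/g = 248.1818 kcal/day.

248 kcal/day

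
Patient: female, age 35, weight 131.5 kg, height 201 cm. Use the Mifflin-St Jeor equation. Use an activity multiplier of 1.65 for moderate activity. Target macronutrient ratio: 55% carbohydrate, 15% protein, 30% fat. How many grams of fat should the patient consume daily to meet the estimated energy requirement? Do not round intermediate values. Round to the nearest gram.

123 g/day

Mifflin-St Jeor (female): BMR = 10(131.5) + 6.25(201) − 5(35) − 161 = 1315 + 1256.25 − 175 − 161 = 2235.25 kcal/day.
TEE = 2235.25 × 1.65 = 3688.1625 kcal/day.
Fat energy = 30% × 3688.1625 = 1106.4488 kcal.
Fat = 1106.4488 ÷ 9 kcal/g = 122.9388 g.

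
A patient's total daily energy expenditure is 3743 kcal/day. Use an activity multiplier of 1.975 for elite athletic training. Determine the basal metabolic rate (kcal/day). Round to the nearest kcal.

BMR = TEE ÷ activity factor = 3743 ÷ 1.975 = 1895.1899 kcal/day.

1895 kcal/day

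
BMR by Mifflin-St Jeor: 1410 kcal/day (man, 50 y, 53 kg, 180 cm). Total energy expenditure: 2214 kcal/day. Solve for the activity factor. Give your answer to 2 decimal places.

1.57

Activity factor = TEE ÷ BMR = 2214 ÷ 1410 = 1.57.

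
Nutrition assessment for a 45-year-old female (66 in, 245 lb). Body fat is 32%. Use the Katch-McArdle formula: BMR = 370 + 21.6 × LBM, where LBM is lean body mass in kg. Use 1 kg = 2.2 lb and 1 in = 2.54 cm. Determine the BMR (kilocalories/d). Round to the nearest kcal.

2006 kilocalories/d

Convert to metric: weight = 245 ÷ 2.2 = 111.3636 kg; height = 66 × 2.54 = 167.64 cm.
LBM = 111.3636 × (1 − 0.32) = 75.7273 kg. Katch-McArdle: BMR = 370 + 21.6 × 75.7273 = 2005.7091 kcal/day.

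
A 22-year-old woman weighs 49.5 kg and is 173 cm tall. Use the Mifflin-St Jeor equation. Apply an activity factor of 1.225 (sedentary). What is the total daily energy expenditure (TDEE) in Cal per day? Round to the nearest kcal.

1599 Cal per day

Mifflin-St Jeor (female): BMR = 10(49.5) + 6.25(173) − 5(22) − 161 = 495 + 1081.25 − 110 − 161 = 1305.25 kcal/day.
TEE = BMR × activity factor = 1305.25 × 1.225 = 1598.9313 kcal/day.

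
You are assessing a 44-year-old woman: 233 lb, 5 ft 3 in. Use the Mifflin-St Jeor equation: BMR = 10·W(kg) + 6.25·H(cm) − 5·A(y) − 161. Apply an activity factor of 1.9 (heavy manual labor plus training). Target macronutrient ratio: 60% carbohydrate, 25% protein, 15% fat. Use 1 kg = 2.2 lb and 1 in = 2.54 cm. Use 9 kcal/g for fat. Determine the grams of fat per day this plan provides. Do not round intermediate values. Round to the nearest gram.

Convert to metric: weight = 233 ÷ 2.2 = 105.9091 kg; height = (5×12 + 3) × 2.54 = 63 × 2.54 = 160.02 cm.
Mifflin-St Jeor (female): BMR = 10(105.9091) + 6.25(160.02) − 5(44) − 161 = 1059.0909 + 1000.125 − 220 − 161 = 1678.2159 kcal/day.
TEE = 1678.2159 × 1.9 = 3188.6102 kcal/day.
Fat energy = 15% × 3188.6102 = 478.2915 kcal.
Fat = 478.2915 ÷ 9 kcal/g = 53.1435 g.

53 g/day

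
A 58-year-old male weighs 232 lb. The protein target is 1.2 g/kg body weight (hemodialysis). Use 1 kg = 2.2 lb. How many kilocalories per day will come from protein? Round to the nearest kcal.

506 kcal/day

Weight in kg = 232 ÷ 2.2 = 105.4545 kg.
Protein = 1.2 g/kg × 105.4545 kg = 126.5455 g/day.
Protein energy = 126.5455 g × 4 kcal/g = 506.1818 kcal/day.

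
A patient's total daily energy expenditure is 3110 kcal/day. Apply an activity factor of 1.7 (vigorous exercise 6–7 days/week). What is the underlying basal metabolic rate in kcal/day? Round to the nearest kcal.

BMR = TEE ÷ activity factor = 3110 ÷ 1.7 = 1829.4118 kcal/day.

1829 kcal/day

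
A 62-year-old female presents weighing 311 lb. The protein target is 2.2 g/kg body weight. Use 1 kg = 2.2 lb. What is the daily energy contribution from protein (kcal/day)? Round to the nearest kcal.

1244 kcal/day

Weight in kg = 311 ÷ 2.2 = 141.3636 kg.
Protein = 2.2 g/kg × 141.3636 kg = 311 g/day.
Protein energy = 311 g × 4 kcal/g = 1244 kcal/day.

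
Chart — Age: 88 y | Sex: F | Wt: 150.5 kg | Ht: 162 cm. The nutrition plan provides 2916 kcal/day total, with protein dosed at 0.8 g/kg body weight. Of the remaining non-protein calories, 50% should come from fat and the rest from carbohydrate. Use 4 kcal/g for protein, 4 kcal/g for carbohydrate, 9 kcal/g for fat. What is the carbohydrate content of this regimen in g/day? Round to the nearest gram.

304 g/day

Protein = 0.8 × 150.5 = 120.4 g → 120.4 × 4 = 481.6 kcal.
Non-protein calories = 2916 − 481.6 = 2434.4 kcal.
Fat: 50% × 2434.4 = 1217.2 kcal; carbohydrate: 1217.2 kcal.
Carbohydrate: 1217.2 kcal ÷ 4 kcal/g = 304.3 g.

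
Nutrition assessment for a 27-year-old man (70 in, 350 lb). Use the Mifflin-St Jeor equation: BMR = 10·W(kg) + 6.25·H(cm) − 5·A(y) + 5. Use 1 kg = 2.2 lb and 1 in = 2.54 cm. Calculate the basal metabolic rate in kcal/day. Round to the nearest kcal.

Convert to metric: weight = 350 ÷ 2.2 = 159.0909 kg; height = 70 × 2.54 = 177.8 cm.
Mifflin-St Jeor (male): BMR = 10(159.0909) + 6.25(177.8) − 5(27) + 5 = 1590.9091 + 1111.25 − 135 + 5 = 2572.1591 kcal/day.

2572 kcal/day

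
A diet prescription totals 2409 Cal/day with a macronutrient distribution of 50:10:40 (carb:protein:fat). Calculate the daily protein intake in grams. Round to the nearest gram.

Protein energy = 10% × 2409 = 240.9 kcal.
At 4 kcal/g: 240.9 ÷ 4 = 60.225 g.

60 g/day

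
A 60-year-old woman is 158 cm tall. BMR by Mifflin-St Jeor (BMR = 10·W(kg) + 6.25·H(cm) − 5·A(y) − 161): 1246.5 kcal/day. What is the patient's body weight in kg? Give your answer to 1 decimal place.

72.0 kg

1246.5 = 10·W + 6.25(158) − 5(60) − 161
10·W = 1246.5 − 526.5 = 720, so W = 72 kg.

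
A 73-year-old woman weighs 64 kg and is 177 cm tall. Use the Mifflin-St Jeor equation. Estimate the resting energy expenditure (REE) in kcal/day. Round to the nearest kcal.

1220 kcal/day

Mifflin-St Jeor (female): BMR = 10(64) + 6.25(177) − 5(73) − 161 = 640 + 1106.25 − 365 − 161 = 1220.25 kcal/day.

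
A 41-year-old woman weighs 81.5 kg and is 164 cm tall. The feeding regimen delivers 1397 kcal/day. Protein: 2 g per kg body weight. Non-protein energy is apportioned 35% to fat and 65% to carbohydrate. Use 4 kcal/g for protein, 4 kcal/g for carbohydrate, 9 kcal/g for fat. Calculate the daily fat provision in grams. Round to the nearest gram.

29 g/day

Protein = 2 × 81.5 = 163 g → 163 × 4 = 652 kcal.
Non-protein calories = 1397 − 652 = 745 kcal.
Fat: 35% × 745 = 260.75 kcal; carbohydrate: 484.25 kcal.
Fat: 260.75 kcal ÷ 9 kcal/g = 28.9722 g.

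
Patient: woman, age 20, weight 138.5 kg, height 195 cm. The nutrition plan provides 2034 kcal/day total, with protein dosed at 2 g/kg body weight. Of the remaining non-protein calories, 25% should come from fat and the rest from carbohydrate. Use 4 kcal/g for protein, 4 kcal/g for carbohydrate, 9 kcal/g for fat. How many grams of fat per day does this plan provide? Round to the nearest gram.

26 g/day

Protein = 2 × 138.5 = 277 g → 277 × 4 = 1108 kcal.
Non-protein calories = 2034 − 1108 = 926 kcal.
Fat: 25% × 926 = 231.5 kcal; carbohydrate: 694.5 kcal.
Fat: 231.5 kcal ÷ 9 kcal/g = 25.7222 g.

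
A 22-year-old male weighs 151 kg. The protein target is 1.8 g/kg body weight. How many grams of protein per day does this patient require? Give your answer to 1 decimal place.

271.8 g/day

Protein = 1.8 g/kg × 151 kg = 271.8 g/day.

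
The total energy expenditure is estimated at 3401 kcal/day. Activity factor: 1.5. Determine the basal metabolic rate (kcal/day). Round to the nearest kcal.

BMR = TEE ÷ activity factor = 3401 ÷ 1.5 = 2267.3333 kcal/day.

2267 kcal/day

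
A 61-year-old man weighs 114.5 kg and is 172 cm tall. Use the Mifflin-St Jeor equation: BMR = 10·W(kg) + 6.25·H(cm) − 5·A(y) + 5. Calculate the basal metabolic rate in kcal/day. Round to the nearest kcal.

Mifflin-St Jeor (male): BMR = 10(114.5) + 6.25(172) − 5(61) + 5 = 1145 + 1075 − 305 + 5 = 1920 kcal/day.

1920 kcal/day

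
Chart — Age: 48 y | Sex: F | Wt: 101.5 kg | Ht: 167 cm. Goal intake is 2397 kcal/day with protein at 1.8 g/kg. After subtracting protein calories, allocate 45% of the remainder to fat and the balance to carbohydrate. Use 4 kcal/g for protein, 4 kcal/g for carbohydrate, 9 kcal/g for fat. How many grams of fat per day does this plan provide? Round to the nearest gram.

Protein = 1.8 × 101.5 = 182.7 g → 182.7 × 4 = 730.8 kcal.
Non-protein calories = 2397 − 730.8 = 1666.2 kcal.
Fat: 45% × 1666.2 = 749.79 kcal; carbohydrate: 916.41 kcal.
Fat: 749.79 kcal ÷ 9 kcal/g = 83.31 g.

83 g/day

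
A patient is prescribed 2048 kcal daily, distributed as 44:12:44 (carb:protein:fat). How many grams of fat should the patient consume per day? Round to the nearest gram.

Fat energy = 44% × 2048 = 901.12 kcal.
At 9 kcal/g: 901.12 ÷ 9 = 100.1244 g.

100 g/day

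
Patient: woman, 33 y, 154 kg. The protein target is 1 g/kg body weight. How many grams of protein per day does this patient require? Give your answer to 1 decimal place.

Protein = 1 g/kg × 154 kg = 154 g/day.

154.0 g/day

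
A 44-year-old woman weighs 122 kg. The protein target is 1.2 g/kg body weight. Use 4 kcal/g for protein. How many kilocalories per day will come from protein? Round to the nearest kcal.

586 kcal/day

Protein = 1.2 g/kg × 122 kg = 146.4 g/day.
Protein energy = 146.4 g × 4 kcal/g = 585.6 kcal/day.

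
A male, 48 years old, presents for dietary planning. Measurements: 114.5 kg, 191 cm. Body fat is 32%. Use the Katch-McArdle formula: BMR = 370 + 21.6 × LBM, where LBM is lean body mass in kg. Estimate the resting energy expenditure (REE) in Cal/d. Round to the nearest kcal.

2052 Cal/d

LBM = 114.5 × (1 − 0.32) = 77.86 kg. Katch-McArdle: BMR = 370 + 21.6 × 77.86 = 2051.776 kcal/day.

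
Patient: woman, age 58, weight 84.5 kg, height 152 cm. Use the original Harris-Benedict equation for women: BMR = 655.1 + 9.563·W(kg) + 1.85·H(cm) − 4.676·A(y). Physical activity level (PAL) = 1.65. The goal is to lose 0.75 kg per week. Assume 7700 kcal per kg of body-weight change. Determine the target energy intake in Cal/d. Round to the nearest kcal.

Harris-Benedict: BMR = 655.1 + 9.563(84.5) + 1.85(152) − 4.676(58) = 1473.1655 kcal/day.
TEE = 1473.1655 × 1.65 = 2430.7231 kcal/day.
Required daily deficit = 0.75 × 7700 ÷ 7 = 825 kcal/day.
Target intake = 2430.7231 − 825 = 1605.7231 kcal/day.

1606 Cal/d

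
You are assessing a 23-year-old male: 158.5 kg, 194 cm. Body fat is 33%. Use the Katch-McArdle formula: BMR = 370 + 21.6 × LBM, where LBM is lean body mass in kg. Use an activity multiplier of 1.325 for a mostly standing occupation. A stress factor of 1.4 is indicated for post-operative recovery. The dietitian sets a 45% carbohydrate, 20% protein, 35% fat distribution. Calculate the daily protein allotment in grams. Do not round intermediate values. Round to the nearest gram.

LBM = 158.5 × (1 − 0.33) = 106.195 kg. Katch-McArdle: BMR = 370 + 21.6 × 106.195 = 2663.812 kcal/day.
TEE = 2663.812 × 1.325 = 3529.5509 kcal/day.
With stress factor 1.4: 3529.5509 × 1.4 = 4941.3713 kcal/day.
Protein energy = 20% × 4941.3713 = 988.2743 kcal.
Protein = 988.2743 ÷ 4 kcal/g = 247.0686 g.

247 g/day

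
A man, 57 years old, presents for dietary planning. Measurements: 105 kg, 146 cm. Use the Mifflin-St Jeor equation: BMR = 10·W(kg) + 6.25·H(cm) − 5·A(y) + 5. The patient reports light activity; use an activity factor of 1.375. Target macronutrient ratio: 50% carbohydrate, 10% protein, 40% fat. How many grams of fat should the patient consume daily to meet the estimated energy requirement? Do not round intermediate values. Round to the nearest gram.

Mifflin-St Jeor (male): BMR = 10(105) + 6.25(146) − 5(57) + 5 = 1050 + 912.5 − 285 + 5 = 1682.5 kcal/day.
TEE = 1682.5 × 1.375 = 2313.4375 kcal/day.
Fat energy = 40% × 2313.4375 = 925.375 kcal.
Fat = 925.375 ÷ 9 kcal/g = 102.8194 g.

103 g/day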